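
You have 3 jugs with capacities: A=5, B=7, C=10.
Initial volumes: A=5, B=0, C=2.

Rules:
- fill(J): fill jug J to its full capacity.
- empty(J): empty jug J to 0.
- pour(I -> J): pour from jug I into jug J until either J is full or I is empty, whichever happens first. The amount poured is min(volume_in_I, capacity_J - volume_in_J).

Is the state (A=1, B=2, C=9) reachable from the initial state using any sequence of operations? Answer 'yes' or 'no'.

BFS explored all 312 reachable states.
Reachable set includes: (0,0,0), (0,0,1), (0,0,2), (0,0,3), (0,0,4), (0,0,5), (0,0,6), (0,0,7), (0,0,8), (0,0,9), (0,0,10), (0,1,0) ...
Target (A=1, B=2, C=9) not in reachable set → no.

Answer: no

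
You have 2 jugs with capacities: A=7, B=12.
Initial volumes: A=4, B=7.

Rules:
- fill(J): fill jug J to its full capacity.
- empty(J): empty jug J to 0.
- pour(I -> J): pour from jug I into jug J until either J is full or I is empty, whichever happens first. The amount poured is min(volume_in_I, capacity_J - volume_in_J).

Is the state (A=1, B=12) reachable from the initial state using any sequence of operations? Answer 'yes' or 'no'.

Answer: yes

Derivation:
BFS from (A=4, B=7):
  1. pour(A -> B) -> (A=0 B=11)
  2. fill(A) -> (A=7 B=11)
  3. pour(A -> B) -> (A=6 B=12)
  4. empty(B) -> (A=6 B=0)
  5. pour(A -> B) -> (A=0 B=6)
  6. fill(A) -> (A=7 B=6)
  7. pour(A -> B) -> (A=1 B=12)
Target reached → yes.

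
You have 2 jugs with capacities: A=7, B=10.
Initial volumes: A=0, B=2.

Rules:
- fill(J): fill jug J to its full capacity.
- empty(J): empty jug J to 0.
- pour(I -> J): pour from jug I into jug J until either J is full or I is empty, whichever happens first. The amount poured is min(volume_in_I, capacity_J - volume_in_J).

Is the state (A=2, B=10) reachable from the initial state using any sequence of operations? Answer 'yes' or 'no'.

BFS from (A=0, B=2):
  1. pour(B -> A) -> (A=2 B=0)
  2. fill(B) -> (A=2 B=10)
Target reached → yes.

Answer: yes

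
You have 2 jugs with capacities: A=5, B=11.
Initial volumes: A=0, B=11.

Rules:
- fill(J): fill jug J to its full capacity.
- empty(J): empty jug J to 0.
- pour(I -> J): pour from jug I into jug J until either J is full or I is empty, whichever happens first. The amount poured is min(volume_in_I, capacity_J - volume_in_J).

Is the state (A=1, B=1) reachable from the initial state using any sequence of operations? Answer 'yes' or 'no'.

Answer: no

Derivation:
BFS explored all 32 reachable states.
Reachable set includes: (0,0), (0,1), (0,2), (0,3), (0,4), (0,5), (0,6), (0,7), (0,8), (0,9), (0,10), (0,11) ...
Target (A=1, B=1) not in reachable set → no.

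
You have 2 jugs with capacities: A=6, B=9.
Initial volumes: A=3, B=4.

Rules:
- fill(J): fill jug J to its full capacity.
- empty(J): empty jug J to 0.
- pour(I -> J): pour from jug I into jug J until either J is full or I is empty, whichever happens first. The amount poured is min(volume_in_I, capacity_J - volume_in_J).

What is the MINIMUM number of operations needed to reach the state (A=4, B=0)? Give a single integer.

Answer: 2

Derivation:
BFS from (A=3, B=4). One shortest path:
  1. empty(A) -> (A=0 B=4)
  2. pour(B -> A) -> (A=4 B=0)
Reached target in 2 moves.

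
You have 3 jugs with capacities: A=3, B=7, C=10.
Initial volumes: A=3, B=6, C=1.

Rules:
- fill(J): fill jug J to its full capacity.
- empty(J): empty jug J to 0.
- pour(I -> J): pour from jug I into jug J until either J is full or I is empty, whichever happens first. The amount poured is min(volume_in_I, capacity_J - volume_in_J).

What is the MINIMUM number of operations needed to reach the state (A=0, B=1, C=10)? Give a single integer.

BFS from (A=3, B=6, C=1). One shortest path:
  1. fill(B) -> (A=3 B=7 C=1)
  2. pour(A -> C) -> (A=0 B=7 C=4)
  3. pour(B -> C) -> (A=0 B=1 C=10)
Reached target in 3 moves.

Answer: 3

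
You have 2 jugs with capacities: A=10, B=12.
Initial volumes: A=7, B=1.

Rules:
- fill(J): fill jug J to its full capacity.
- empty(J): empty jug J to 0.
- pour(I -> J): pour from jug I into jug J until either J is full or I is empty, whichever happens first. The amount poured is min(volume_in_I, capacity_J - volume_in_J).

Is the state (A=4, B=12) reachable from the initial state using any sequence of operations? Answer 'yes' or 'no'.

BFS from (A=7, B=1):
  1. pour(A -> B) -> (A=0 B=8)
  2. fill(A) -> (A=10 B=8)
  3. pour(A -> B) -> (A=6 B=12)
  4. empty(B) -> (A=6 B=0)
  5. pour(A -> B) -> (A=0 B=6)
  6. fill(A) -> (A=10 B=6)
  7. pour(A -> B) -> (A=4 B=12)
Target reached → yes.

Answer: yes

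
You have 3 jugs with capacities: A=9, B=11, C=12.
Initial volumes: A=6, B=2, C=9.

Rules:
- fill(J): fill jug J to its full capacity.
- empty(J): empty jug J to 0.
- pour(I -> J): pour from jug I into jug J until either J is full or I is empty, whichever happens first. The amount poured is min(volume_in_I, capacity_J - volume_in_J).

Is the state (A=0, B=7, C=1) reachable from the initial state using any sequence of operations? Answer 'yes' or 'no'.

Answer: yes

Derivation:
BFS from (A=6, B=2, C=9):
  1. pour(A -> C) -> (A=3 B=2 C=12)
  2. pour(B -> A) -> (A=5 B=0 C=12)
  3. pour(C -> B) -> (A=5 B=11 C=1)
  4. pour(B -> A) -> (A=9 B=7 C=1)
  5. empty(A) -> (A=0 B=7 C=1)
Target reached → yes.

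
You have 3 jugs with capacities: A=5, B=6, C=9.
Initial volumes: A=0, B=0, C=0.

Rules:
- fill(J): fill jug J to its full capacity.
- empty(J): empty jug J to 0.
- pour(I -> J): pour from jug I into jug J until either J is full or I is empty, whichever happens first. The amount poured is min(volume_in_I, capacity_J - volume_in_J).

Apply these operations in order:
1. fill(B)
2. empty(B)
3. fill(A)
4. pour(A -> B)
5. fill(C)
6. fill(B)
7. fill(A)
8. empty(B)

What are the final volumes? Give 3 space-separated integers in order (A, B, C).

Answer: 5 0 9

Derivation:
Step 1: fill(B) -> (A=0 B=6 C=0)
Step 2: empty(B) -> (A=0 B=0 C=0)
Step 3: fill(A) -> (A=5 B=0 C=0)
Step 4: pour(A -> B) -> (A=0 B=5 C=0)
Step 5: fill(C) -> (A=0 B=5 C=9)
Step 6: fill(B) -> (A=0 B=6 C=9)
Step 7: fill(A) -> (A=5 B=6 C=9)
Step 8: empty(B) -> (A=5 B=0 C=9)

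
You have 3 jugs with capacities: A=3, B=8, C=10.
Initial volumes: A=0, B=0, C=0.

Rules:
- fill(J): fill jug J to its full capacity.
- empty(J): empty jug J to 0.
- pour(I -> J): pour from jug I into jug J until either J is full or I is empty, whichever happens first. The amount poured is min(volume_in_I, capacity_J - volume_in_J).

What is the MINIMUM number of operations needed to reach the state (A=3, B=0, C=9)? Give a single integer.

Answer: 6

Derivation:
BFS from (A=0, B=0, C=0). One shortest path:
  1. fill(C) -> (A=0 B=0 C=10)
  2. pour(C -> A) -> (A=3 B=0 C=7)
  3. pour(C -> B) -> (A=3 B=7 C=0)
  4. fill(C) -> (A=3 B=7 C=10)
  5. pour(C -> B) -> (A=3 B=8 C=9)
  6. empty(B) -> (A=3 B=0 C=9)
Reached target in 6 moves.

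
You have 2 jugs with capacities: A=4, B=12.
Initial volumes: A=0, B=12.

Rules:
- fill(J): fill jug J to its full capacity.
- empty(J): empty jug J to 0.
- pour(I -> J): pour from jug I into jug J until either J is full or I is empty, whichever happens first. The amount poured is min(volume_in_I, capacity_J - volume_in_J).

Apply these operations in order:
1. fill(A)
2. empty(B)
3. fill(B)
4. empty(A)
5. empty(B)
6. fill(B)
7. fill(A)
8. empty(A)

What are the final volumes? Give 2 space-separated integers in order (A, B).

Step 1: fill(A) -> (A=4 B=12)
Step 2: empty(B) -> (A=4 B=0)
Step 3: fill(B) -> (A=4 B=12)
Step 4: empty(A) -> (A=0 B=12)
Step 5: empty(B) -> (A=0 B=0)
Step 6: fill(B) -> (A=0 B=12)
Step 7: fill(A) -> (A=4 B=12)
Step 8: empty(A) -> (A=0 B=12)

Answer: 0 12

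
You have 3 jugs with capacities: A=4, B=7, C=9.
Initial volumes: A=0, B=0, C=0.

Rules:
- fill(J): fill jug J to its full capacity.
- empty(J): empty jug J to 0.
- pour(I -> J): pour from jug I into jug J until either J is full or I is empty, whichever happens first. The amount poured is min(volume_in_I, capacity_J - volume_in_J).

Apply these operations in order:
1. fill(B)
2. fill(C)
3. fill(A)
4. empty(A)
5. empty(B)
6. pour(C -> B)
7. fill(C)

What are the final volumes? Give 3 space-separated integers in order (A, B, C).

Answer: 0 7 9

Derivation:
Step 1: fill(B) -> (A=0 B=7 C=0)
Step 2: fill(C) -> (A=0 B=7 C=9)
Step 3: fill(A) -> (A=4 B=7 C=9)
Step 4: empty(A) -> (A=0 B=7 C=9)
Step 5: empty(B) -> (A=0 B=0 C=9)
Step 6: pour(C -> B) -> (A=0 B=7 C=2)
Step 7: fill(C) -> (A=0 B=7 C=9)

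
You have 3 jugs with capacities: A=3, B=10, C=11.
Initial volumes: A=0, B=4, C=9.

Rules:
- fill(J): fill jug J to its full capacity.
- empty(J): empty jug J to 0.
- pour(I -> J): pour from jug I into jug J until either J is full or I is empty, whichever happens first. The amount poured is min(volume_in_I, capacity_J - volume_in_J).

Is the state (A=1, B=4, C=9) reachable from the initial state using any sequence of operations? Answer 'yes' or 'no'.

BFS explored all 348 reachable states.
Reachable set includes: (0,0,0), (0,0,1), (0,0,2), (0,0,3), (0,0,4), (0,0,5), (0,0,6), (0,0,7), (0,0,8), (0,0,9), (0,0,10), (0,0,11) ...
Target (A=1, B=4, C=9) not in reachable set → no.

Answer: no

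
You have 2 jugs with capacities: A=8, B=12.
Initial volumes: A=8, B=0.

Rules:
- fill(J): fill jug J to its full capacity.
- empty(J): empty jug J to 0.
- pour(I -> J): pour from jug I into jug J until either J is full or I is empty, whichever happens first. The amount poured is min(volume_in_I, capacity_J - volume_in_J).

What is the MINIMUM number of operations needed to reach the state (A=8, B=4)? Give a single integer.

BFS from (A=8, B=0). One shortest path:
  1. empty(A) -> (A=0 B=0)
  2. fill(B) -> (A=0 B=12)
  3. pour(B -> A) -> (A=8 B=4)
Reached target in 3 moves.

Answer: 3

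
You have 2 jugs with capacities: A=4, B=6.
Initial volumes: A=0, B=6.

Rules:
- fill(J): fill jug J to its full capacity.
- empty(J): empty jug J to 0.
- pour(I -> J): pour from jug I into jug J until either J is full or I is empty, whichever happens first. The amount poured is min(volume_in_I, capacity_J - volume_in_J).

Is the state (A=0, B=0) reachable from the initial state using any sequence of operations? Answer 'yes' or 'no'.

Answer: yes

Derivation:
BFS from (A=0, B=6):
  1. empty(B) -> (A=0 B=0)
Target reached → yes.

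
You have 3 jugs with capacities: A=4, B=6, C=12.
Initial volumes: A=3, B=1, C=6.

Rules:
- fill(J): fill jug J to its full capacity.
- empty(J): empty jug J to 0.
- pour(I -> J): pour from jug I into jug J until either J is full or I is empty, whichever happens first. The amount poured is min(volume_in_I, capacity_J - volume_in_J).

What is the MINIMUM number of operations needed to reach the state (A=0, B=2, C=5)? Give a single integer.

Answer: 4

Derivation:
BFS from (A=3, B=1, C=6). One shortest path:
  1. empty(A) -> (A=0 B=1 C=6)
  2. pour(C -> B) -> (A=0 B=6 C=1)
  3. pour(B -> A) -> (A=4 B=2 C=1)
  4. pour(A -> C) -> (A=0 B=2 C=5)
Reached target in 4 moves.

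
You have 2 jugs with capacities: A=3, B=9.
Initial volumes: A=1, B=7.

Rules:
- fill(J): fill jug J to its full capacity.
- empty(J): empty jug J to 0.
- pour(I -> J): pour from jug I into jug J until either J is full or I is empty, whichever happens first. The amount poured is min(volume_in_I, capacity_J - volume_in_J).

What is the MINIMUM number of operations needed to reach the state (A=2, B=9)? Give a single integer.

Answer: 3

Derivation:
BFS from (A=1, B=7). One shortest path:
  1. pour(A -> B) -> (A=0 B=8)
  2. fill(A) -> (A=3 B=8)
  3. pour(A -> B) -> (A=2 B=9)
Reached target in 3 moves.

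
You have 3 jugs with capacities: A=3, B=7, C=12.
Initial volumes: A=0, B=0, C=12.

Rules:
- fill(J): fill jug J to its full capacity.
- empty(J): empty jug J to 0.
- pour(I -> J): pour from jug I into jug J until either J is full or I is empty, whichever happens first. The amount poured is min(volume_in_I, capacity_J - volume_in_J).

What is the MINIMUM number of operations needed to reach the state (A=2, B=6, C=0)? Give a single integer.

Answer: 7

Derivation:
BFS from (A=0, B=0, C=12). One shortest path:
  1. fill(A) -> (A=3 B=0 C=12)
  2. pour(C -> B) -> (A=3 B=7 C=5)
  3. empty(B) -> (A=3 B=0 C=5)
  4. pour(A -> B) -> (A=0 B=3 C=5)
  5. pour(C -> A) -> (A=3 B=3 C=2)
  6. pour(A -> B) -> (A=0 B=6 C=2)
  7. pour(C -> A) -> (A=2 B=6 C=0)
Reached target in 7 moves.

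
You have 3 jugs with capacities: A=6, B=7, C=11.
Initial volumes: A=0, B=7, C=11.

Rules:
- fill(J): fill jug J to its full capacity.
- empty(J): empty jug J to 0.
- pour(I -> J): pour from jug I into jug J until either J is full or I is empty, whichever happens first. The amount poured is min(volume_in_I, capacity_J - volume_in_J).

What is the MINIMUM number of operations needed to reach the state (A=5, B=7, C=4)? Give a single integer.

BFS from (A=0, B=7, C=11). One shortest path:
  1. empty(B) -> (A=0 B=0 C=11)
  2. pour(C -> A) -> (A=6 B=0 C=5)
  3. empty(A) -> (A=0 B=0 C=5)
  4. pour(C -> A) -> (A=5 B=0 C=0)
  5. fill(C) -> (A=5 B=0 C=11)
  6. pour(C -> B) -> (A=5 B=7 C=4)
Reached target in 6 moves.

Answer: 6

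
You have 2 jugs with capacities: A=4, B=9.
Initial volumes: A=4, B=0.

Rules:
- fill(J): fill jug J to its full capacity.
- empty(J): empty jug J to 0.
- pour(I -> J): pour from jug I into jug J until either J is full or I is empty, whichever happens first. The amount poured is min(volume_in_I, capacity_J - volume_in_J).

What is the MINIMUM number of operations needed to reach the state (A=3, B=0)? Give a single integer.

Answer: 6

Derivation:
BFS from (A=4, B=0). One shortest path:
  1. pour(A -> B) -> (A=0 B=4)
  2. fill(A) -> (A=4 B=4)
  3. pour(A -> B) -> (A=0 B=8)
  4. fill(A) -> (A=4 B=8)
  5. pour(A -> B) -> (A=3 B=9)
  6. empty(B) -> (A=3 B=0)
Reached target in 6 moves.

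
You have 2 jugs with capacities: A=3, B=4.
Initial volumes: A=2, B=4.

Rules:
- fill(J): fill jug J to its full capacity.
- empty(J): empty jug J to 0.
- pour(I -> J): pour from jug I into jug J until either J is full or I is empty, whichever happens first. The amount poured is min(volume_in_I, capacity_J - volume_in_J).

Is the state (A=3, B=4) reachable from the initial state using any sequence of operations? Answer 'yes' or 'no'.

BFS from (A=2, B=4):
  1. fill(A) -> (A=3 B=4)
Target reached → yes.

Answer: yes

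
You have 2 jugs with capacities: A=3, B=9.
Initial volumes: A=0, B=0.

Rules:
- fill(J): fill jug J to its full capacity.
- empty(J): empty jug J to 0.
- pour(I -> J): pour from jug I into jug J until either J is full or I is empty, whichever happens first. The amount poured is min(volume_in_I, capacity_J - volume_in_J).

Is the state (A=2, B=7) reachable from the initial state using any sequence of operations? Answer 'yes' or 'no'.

Answer: no

Derivation:
BFS explored all 8 reachable states.
Reachable set includes: (0,0), (0,3), (0,6), (0,9), (3,0), (3,3), (3,6), (3,9)
Target (A=2, B=7) not in reachable set → no.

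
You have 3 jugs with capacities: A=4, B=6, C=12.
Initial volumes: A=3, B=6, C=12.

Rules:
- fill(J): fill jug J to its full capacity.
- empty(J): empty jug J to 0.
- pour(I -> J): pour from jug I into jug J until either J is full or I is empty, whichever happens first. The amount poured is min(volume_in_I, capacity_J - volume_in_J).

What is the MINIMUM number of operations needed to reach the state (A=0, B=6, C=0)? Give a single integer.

BFS from (A=3, B=6, C=12). One shortest path:
  1. empty(A) -> (A=0 B=6 C=12)
  2. empty(C) -> (A=0 B=6 C=0)
Reached target in 2 moves.

Answer: 2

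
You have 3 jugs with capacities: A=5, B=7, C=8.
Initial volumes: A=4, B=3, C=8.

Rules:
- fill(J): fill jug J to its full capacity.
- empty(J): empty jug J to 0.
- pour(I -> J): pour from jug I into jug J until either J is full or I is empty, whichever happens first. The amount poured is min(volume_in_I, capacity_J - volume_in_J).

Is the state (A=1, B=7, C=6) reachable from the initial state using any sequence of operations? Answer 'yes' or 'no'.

BFS from (A=4, B=3, C=8):
  1. pour(C -> A) -> (A=5 B=3 C=7)
  2. pour(A -> B) -> (A=1 B=7 C=7)
  3. pour(B -> C) -> (A=1 B=6 C=8)
  4. empty(C) -> (A=1 B=6 C=0)
  5. pour(B -> C) -> (A=1 B=0 C=6)
  6. fill(B) -> (A=1 B=7 C=6)
Target reached → yes.

Answer: yes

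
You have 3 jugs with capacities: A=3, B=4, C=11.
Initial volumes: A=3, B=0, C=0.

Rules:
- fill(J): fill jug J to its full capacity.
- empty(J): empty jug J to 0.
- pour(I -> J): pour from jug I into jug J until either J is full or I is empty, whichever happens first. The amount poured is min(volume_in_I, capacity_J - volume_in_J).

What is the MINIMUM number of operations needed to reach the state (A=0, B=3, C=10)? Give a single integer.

BFS from (A=3, B=0, C=0). One shortest path:
  1. fill(C) -> (A=3 B=0 C=11)
  2. pour(A -> B) -> (A=0 B=3 C=11)
  3. fill(A) -> (A=3 B=3 C=11)
  4. pour(C -> B) -> (A=3 B=4 C=10)
  5. empty(B) -> (A=3 B=0 C=10)
  6. pour(A -> B) -> (A=0 B=3 C=10)
Reached target in 6 moves.

Answer: 6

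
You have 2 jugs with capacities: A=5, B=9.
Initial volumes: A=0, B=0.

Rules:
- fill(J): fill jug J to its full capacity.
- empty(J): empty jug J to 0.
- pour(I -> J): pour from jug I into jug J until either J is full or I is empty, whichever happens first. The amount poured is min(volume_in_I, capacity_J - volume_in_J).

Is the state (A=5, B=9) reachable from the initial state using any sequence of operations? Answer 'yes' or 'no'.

Answer: yes

Derivation:
BFS from (A=0, B=0):
  1. fill(A) -> (A=5 B=0)
  2. fill(B) -> (A=5 B=9)
Target reached → yes.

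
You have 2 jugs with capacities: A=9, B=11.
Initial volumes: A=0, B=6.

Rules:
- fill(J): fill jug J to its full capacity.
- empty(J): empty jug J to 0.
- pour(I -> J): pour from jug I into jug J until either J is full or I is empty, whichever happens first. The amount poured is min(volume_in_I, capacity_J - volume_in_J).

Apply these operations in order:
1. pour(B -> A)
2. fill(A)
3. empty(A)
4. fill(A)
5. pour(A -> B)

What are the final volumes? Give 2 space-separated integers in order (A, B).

Step 1: pour(B -> A) -> (A=6 B=0)
Step 2: fill(A) -> (A=9 B=0)
Step 3: empty(A) -> (A=0 B=0)
Step 4: fill(A) -> (A=9 B=0)
Step 5: pour(A -> B) -> (A=0 B=9)

Answer: 0 9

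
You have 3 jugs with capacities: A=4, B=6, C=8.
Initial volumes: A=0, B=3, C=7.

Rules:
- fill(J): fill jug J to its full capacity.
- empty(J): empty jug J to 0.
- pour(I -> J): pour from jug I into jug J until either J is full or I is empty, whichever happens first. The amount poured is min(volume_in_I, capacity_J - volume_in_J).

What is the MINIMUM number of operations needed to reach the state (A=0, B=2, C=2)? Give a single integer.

BFS from (A=0, B=3, C=7). One shortest path:
  1. empty(B) -> (A=0 B=0 C=7)
  2. fill(C) -> (A=0 B=0 C=8)
  3. pour(C -> B) -> (A=0 B=6 C=2)
  4. pour(B -> A) -> (A=4 B=2 C=2)
  5. empty(A) -> (A=0 B=2 C=2)
Reached target in 5 moves.

Answer: 5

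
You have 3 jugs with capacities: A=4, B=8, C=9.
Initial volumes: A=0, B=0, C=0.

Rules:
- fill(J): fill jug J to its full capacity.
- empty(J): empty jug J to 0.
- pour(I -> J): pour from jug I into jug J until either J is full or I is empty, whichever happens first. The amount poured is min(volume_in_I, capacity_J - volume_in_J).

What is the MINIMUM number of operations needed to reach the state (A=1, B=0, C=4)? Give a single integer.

BFS from (A=0, B=0, C=0). One shortest path:
  1. fill(C) -> (A=0 B=0 C=9)
  2. pour(C -> B) -> (A=0 B=8 C=1)
  3. pour(B -> A) -> (A=4 B=4 C=1)
  4. empty(A) -> (A=0 B=4 C=1)
  5. pour(C -> A) -> (A=1 B=4 C=0)
  6. pour(B -> C) -> (A=1 B=0 C=4)
Reached target in 6 moves.

Answer: 6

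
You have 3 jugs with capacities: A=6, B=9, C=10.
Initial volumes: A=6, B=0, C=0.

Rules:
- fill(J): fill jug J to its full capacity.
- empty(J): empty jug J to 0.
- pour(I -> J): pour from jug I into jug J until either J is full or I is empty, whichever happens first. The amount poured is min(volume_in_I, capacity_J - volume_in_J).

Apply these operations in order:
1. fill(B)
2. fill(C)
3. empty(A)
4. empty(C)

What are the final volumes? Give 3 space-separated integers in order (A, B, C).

Step 1: fill(B) -> (A=6 B=9 C=0)
Step 2: fill(C) -> (A=6 B=9 C=10)
Step 3: empty(A) -> (A=0 B=9 C=10)
Step 4: empty(C) -> (A=0 B=9 C=0)

Answer: 0 9 0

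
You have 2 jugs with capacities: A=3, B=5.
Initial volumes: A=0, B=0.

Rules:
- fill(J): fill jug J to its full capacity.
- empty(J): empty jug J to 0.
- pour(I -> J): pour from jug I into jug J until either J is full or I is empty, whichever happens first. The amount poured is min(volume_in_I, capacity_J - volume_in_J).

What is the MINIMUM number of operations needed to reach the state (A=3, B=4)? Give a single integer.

BFS from (A=0, B=0). One shortest path:
  1. fill(B) -> (A=0 B=5)
  2. pour(B -> A) -> (A=3 B=2)
  3. empty(A) -> (A=0 B=2)
  4. pour(B -> A) -> (A=2 B=0)
  5. fill(B) -> (A=2 B=5)
  6. pour(B -> A) -> (A=3 B=4)
Reached target in 6 moves.

Answer: 6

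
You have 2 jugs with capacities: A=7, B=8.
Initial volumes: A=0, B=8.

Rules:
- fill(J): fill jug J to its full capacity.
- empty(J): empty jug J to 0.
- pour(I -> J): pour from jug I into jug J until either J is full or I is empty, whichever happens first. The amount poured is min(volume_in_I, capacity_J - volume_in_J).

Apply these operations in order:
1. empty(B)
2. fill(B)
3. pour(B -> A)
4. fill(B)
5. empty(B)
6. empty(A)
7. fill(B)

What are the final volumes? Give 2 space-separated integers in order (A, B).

Step 1: empty(B) -> (A=0 B=0)
Step 2: fill(B) -> (A=0 B=8)
Step 3: pour(B -> A) -> (A=7 B=1)
Step 4: fill(B) -> (A=7 B=8)
Step 5: empty(B) -> (A=7 B=0)
Step 6: empty(A) -> (A=0 B=0)
Step 7: fill(B) -> (A=0 B=8)

Answer: 0 8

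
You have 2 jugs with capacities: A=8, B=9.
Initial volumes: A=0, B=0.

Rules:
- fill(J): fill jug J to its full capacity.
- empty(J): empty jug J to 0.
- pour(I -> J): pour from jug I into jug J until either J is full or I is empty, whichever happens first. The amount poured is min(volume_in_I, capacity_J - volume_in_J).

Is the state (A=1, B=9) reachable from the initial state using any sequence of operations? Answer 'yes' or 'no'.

BFS from (A=0, B=0):
  1. fill(B) -> (A=0 B=9)
  2. pour(B -> A) -> (A=8 B=1)
  3. empty(A) -> (A=0 B=1)
  4. pour(B -> A) -> (A=1 B=0)
  5. fill(B) -> (A=1 B=9)
Target reached → yes.

Answer: yes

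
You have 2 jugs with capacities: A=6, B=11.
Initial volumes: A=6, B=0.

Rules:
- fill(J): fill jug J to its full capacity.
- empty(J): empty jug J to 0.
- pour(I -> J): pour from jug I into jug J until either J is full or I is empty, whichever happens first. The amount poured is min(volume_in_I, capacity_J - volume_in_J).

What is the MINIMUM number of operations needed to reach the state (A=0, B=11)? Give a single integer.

BFS from (A=6, B=0). One shortest path:
  1. empty(A) -> (A=0 B=0)
  2. fill(B) -> (A=0 B=11)
Reached target in 2 moves.

Answer: 2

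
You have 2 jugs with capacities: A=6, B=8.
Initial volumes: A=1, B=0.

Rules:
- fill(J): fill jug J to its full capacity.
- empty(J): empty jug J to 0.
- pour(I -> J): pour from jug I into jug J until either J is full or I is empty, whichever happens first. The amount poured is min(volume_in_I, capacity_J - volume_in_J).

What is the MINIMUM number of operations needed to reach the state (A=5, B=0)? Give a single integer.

BFS from (A=1, B=0). One shortest path:
  1. pour(A -> B) -> (A=0 B=1)
  2. fill(A) -> (A=6 B=1)
  3. pour(A -> B) -> (A=0 B=7)
  4. fill(A) -> (A=6 B=7)
  5. pour(A -> B) -> (A=5 B=8)
  6. empty(B) -> (A=5 B=0)
Reached target in 6 moves.

Answer: 6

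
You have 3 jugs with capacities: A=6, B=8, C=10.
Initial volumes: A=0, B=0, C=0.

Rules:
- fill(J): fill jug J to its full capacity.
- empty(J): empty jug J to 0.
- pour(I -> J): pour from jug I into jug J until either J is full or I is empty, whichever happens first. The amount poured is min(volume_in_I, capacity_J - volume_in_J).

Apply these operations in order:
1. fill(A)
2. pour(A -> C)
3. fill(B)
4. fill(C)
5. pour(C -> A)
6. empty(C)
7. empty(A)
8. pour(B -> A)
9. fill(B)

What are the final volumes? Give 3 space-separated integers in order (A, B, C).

Step 1: fill(A) -> (A=6 B=0 C=0)
Step 2: pour(A -> C) -> (A=0 B=0 C=6)
Step 3: fill(B) -> (A=0 B=8 C=6)
Step 4: fill(C) -> (A=0 B=8 C=10)
Step 5: pour(C -> A) -> (A=6 B=8 C=4)
Step 6: empty(C) -> (A=6 B=8 C=0)
Step 7: empty(A) -> (A=0 B=8 C=0)
Step 8: pour(B -> A) -> (A=6 B=2 C=0)
Step 9: fill(B) -> (A=6 B=8 C=0)

Answer: 6 8 0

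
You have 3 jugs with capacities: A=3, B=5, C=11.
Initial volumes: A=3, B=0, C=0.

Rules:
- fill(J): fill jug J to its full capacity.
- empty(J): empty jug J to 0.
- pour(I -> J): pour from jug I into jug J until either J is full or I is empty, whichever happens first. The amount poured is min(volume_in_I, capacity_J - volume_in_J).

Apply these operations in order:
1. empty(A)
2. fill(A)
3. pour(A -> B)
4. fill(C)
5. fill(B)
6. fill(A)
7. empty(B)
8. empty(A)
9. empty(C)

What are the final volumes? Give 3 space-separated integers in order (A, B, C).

Step 1: empty(A) -> (A=0 B=0 C=0)
Step 2: fill(A) -> (A=3 B=0 C=0)
Step 3: pour(A -> B) -> (A=0 B=3 C=0)
Step 4: fill(C) -> (A=0 B=3 C=11)
Step 5: fill(B) -> (A=0 B=5 C=11)
Step 6: fill(A) -> (A=3 B=5 C=11)
Step 7: empty(B) -> (A=3 B=0 C=11)
Step 8: empty(A) -> (A=0 B=0 C=11)
Step 9: empty(C) -> (A=0 B=0 C=0)

Answer: 0 0 0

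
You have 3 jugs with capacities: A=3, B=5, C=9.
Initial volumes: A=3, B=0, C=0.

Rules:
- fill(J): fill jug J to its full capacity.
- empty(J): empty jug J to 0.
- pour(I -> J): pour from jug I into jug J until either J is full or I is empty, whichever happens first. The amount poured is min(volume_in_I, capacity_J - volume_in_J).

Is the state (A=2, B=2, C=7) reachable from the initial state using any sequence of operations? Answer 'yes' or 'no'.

Answer: no

Derivation:
BFS explored all 176 reachable states.
Reachable set includes: (0,0,0), (0,0,1), (0,0,2), (0,0,3), (0,0,4), (0,0,5), (0,0,6), (0,0,7), (0,0,8), (0,0,9), (0,1,0), (0,1,1) ...
Target (A=2, B=2, C=7) not in reachable set → no.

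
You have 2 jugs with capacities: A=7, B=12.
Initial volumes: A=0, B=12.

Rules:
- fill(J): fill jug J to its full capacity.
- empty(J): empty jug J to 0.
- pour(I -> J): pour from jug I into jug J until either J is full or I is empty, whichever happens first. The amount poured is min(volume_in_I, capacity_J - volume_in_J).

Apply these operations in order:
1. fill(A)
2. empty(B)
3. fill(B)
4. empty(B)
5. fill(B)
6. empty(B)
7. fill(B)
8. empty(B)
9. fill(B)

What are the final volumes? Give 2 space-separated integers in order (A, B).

Answer: 7 12

Derivation:
Step 1: fill(A) -> (A=7 B=12)
Step 2: empty(B) -> (A=7 B=0)
Step 3: fill(B) -> (A=7 B=12)
Step 4: empty(B) -> (A=7 B=0)
Step 5: fill(B) -> (A=7 B=12)
Step 6: empty(B) -> (A=7 B=0)
Step 7: fill(B) -> (A=7 B=12)
Step 8: empty(B) -> (A=7 B=0)
Step 9: fill(B) -> (A=7 B=12)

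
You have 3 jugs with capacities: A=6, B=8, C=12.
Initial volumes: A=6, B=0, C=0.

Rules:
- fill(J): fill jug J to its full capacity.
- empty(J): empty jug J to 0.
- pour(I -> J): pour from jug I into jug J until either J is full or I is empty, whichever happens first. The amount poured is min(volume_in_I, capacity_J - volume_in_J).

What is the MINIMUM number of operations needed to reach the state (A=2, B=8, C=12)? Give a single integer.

Answer: 4

Derivation:
BFS from (A=6, B=0, C=0). One shortest path:
  1. fill(B) -> (A=6 B=8 C=0)
  2. pour(B -> C) -> (A=6 B=0 C=8)
  3. fill(B) -> (A=6 B=8 C=8)
  4. pour(A -> C) -> (A=2 B=8 C=12)
Reached target in 4 moves.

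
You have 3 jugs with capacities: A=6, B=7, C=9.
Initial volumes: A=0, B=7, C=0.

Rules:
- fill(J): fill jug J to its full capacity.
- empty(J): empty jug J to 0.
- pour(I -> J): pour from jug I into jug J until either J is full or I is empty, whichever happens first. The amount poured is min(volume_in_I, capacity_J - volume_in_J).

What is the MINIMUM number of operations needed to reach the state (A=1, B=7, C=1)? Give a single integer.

Answer: 7

Derivation:
BFS from (A=0, B=7, C=0). One shortest path:
  1. empty(B) -> (A=0 B=0 C=0)
  2. fill(C) -> (A=0 B=0 C=9)
  3. pour(C -> B) -> (A=0 B=7 C=2)
  4. pour(B -> A) -> (A=6 B=1 C=2)
  5. pour(A -> C) -> (A=0 B=1 C=8)
  6. pour(B -> A) -> (A=1 B=0 C=8)
  7. pour(C -> B) -> (A=1 B=7 C=1)
Reached target in 7 moves.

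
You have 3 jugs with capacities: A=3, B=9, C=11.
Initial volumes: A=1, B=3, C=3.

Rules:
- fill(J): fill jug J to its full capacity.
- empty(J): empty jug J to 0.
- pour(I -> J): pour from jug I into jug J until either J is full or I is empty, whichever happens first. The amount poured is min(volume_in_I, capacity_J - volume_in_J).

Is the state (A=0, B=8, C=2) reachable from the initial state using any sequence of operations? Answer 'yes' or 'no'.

BFS from (A=1, B=3, C=3):
  1. fill(B) -> (A=1 B=9 C=3)
  2. pour(B -> C) -> (A=1 B=1 C=11)
  3. pour(B -> A) -> (A=2 B=0 C=11)
  4. pour(C -> B) -> (A=2 B=9 C=2)
  5. pour(B -> A) -> (A=3 B=8 C=2)
  6. empty(A) -> (A=0 B=8 C=2)
Target reached → yes.

Answer: yes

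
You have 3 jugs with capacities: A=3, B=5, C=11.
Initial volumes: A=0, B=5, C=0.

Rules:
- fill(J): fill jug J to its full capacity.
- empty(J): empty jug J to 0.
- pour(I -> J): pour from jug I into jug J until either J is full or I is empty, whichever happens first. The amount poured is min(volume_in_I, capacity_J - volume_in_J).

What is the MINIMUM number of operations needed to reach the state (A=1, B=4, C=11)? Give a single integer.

BFS from (A=0, B=5, C=0). One shortest path:
  1. fill(A) -> (A=3 B=5 C=0)
  2. pour(B -> C) -> (A=3 B=0 C=5)
  3. fill(B) -> (A=3 B=5 C=5)
  4. pour(B -> C) -> (A=3 B=0 C=10)
  5. pour(A -> B) -> (A=0 B=3 C=10)
  6. fill(A) -> (A=3 B=3 C=10)
  7. pour(A -> B) -> (A=1 B=5 C=10)
  8. pour(B -> C) -> (A=1 B=4 C=11)
Reached target in 8 moves.

Answer: 8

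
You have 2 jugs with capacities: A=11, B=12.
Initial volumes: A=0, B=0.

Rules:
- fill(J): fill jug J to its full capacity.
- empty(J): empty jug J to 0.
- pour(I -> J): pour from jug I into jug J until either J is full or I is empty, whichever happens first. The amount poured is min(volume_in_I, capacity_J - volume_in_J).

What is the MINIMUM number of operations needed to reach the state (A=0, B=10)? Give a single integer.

Answer: 6

Derivation:
BFS from (A=0, B=0). One shortest path:
  1. fill(A) -> (A=11 B=0)
  2. pour(A -> B) -> (A=0 B=11)
  3. fill(A) -> (A=11 B=11)
  4. pour(A -> B) -> (A=10 B=12)
  5. empty(B) -> (A=10 B=0)
  6. pour(A -> B) -> (A=0 B=10)
Reached target in 6 moves.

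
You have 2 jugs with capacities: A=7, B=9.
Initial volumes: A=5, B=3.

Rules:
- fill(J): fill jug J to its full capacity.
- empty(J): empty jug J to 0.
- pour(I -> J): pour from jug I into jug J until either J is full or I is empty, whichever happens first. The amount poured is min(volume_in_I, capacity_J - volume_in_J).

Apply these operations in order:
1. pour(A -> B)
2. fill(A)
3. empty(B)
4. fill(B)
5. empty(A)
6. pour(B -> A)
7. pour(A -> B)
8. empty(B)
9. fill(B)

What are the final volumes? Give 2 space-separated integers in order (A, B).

Answer: 0 9

Derivation:
Step 1: pour(A -> B) -> (A=0 B=8)
Step 2: fill(A) -> (A=7 B=8)
Step 3: empty(B) -> (A=7 B=0)
Step 4: fill(B) -> (A=7 B=9)
Step 5: empty(A) -> (A=0 B=9)
Step 6: pour(B -> A) -> (A=7 B=2)
Step 7: pour(A -> B) -> (A=0 B=9)
Step 8: empty(B) -> (A=0 B=0)
Step 9: fill(B) -> (A=0 B=9)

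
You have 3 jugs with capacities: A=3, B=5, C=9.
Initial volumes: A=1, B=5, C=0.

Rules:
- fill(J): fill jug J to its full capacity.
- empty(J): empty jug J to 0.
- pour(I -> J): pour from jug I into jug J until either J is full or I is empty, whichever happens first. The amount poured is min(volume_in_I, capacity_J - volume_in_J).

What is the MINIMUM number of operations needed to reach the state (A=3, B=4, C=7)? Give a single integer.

Answer: 6

Derivation:
BFS from (A=1, B=5, C=0). One shortest path:
  1. pour(B -> C) -> (A=1 B=0 C=5)
  2. fill(B) -> (A=1 B=5 C=5)
  3. pour(B -> C) -> (A=1 B=1 C=9)
  4. pour(C -> A) -> (A=3 B=1 C=7)
  5. pour(A -> B) -> (A=0 B=4 C=7)
  6. fill(A) -> (A=3 B=4 C=7)
Reached target in 6 moves.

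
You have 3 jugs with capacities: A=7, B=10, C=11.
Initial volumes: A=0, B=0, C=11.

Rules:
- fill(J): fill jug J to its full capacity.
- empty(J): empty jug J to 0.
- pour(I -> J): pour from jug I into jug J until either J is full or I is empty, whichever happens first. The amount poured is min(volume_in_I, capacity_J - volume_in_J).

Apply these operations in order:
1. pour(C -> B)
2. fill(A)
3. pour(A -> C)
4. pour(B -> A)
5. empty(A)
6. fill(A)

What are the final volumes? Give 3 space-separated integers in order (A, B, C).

Step 1: pour(C -> B) -> (A=0 B=10 C=1)
Step 2: fill(A) -> (A=7 B=10 C=1)
Step 3: pour(A -> C) -> (A=0 B=10 C=8)
Step 4: pour(B -> A) -> (A=7 B=3 C=8)
Step 5: empty(A) -> (A=0 B=3 C=8)
Step 6: fill(A) -> (A=7 B=3 C=8)

Answer: 7 3 8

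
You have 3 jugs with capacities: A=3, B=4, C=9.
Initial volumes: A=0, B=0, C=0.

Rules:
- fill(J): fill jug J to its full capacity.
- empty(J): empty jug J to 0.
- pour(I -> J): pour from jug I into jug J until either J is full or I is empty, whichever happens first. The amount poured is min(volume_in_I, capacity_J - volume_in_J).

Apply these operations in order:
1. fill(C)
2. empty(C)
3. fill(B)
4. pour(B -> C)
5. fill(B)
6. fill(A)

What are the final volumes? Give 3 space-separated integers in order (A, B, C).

Answer: 3 4 4

Derivation:
Step 1: fill(C) -> (A=0 B=0 C=9)
Step 2: empty(C) -> (A=0 B=0 C=0)
Step 3: fill(B) -> (A=0 B=4 C=0)
Step 4: pour(B -> C) -> (A=0 B=0 C=4)
Step 5: fill(B) -> (A=0 B=4 C=4)
Step 6: fill(A) -> (A=3 B=4 C=4)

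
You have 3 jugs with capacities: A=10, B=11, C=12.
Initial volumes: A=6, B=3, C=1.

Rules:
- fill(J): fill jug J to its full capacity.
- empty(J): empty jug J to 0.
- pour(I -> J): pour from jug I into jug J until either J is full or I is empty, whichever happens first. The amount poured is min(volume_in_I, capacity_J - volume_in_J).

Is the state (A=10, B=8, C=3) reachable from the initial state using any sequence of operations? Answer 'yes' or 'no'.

Answer: yes

Derivation:
BFS from (A=6, B=3, C=1):
  1. pour(C -> A) -> (A=7 B=3 C=0)
  2. pour(B -> C) -> (A=7 B=0 C=3)
  3. fill(B) -> (A=7 B=11 C=3)
  4. pour(B -> A) -> (A=10 B=8 C=3)
Target reached → yes.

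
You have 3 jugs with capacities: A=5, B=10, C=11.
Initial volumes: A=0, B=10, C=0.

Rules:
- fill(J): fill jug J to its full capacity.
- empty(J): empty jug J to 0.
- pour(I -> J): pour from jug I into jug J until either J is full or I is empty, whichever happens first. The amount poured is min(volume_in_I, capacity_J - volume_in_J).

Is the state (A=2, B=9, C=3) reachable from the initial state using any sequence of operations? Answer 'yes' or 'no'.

Answer: no

Derivation:
BFS explored all 432 reachable states.
Reachable set includes: (0,0,0), (0,0,1), (0,0,2), (0,0,3), (0,0,4), (0,0,5), (0,0,6), (0,0,7), (0,0,8), (0,0,9), (0,0,10), (0,0,11) ...
Target (A=2, B=9, C=3) not in reachable set → no.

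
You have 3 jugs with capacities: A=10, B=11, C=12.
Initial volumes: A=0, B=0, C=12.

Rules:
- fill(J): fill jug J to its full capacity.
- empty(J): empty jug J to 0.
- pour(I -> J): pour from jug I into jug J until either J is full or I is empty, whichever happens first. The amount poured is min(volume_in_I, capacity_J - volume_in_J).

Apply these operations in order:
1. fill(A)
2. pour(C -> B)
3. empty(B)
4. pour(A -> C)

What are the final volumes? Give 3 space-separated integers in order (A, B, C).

Answer: 0 0 11

Derivation:
Step 1: fill(A) -> (A=10 B=0 C=12)
Step 2: pour(C -> B) -> (A=10 B=11 C=1)
Step 3: empty(B) -> (A=10 B=0 C=1)
Step 4: pour(A -> C) -> (A=0 B=0 C=11)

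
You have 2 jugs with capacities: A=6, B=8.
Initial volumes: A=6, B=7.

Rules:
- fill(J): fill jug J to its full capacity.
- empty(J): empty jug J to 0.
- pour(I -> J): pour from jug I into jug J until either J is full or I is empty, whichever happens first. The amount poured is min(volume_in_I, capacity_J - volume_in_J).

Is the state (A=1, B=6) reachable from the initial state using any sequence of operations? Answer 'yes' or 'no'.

Answer: no

Derivation:
BFS explored all 28 reachable states.
Reachable set includes: (0,0), (0,1), (0,2), (0,3), (0,4), (0,5), (0,6), (0,7), (0,8), (1,0), (1,8), (2,0) ...
Target (A=1, B=6) not in reachable set → no.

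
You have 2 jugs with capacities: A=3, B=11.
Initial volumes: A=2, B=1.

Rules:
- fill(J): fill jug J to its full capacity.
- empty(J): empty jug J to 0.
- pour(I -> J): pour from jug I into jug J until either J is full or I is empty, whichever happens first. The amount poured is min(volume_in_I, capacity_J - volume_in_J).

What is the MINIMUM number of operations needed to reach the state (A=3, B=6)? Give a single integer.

BFS from (A=2, B=1). One shortest path:
  1. pour(A -> B) -> (A=0 B=3)
  2. fill(A) -> (A=3 B=3)
  3. pour(A -> B) -> (A=0 B=6)
  4. fill(A) -> (A=3 B=6)
Reached target in 4 moves.

Answer: 4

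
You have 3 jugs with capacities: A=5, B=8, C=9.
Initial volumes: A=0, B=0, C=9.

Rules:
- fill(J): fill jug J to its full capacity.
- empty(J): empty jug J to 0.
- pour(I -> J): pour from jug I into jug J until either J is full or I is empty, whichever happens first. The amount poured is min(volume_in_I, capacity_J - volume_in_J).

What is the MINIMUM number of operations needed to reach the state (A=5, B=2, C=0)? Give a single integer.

Answer: 7

Derivation:
BFS from (A=0, B=0, C=9). One shortest path:
  1. fill(B) -> (A=0 B=8 C=9)
  2. empty(C) -> (A=0 B=8 C=0)
  3. pour(B -> A) -> (A=5 B=3 C=0)
  4. pour(B -> C) -> (A=5 B=0 C=3)
  5. fill(B) -> (A=5 B=8 C=3)
  6. pour(B -> C) -> (A=5 B=2 C=9)
  7. empty(C) -> (A=5 B=2 C=0)
Reached target in 7 moves.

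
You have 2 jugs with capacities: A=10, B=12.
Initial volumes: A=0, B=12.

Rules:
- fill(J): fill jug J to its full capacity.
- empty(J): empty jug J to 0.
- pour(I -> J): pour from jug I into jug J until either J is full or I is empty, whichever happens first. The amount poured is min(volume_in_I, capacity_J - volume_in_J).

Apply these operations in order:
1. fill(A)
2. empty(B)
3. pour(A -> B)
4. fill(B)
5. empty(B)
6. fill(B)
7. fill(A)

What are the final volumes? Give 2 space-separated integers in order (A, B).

Step 1: fill(A) -> (A=10 B=12)
Step 2: empty(B) -> (A=10 B=0)
Step 3: pour(A -> B) -> (A=0 B=10)
Step 4: fill(B) -> (A=0 B=12)
Step 5: empty(B) -> (A=0 B=0)
Step 6: fill(B) -> (A=0 B=12)
Step 7: fill(A) -> (A=10 B=12)

Answer: 10 12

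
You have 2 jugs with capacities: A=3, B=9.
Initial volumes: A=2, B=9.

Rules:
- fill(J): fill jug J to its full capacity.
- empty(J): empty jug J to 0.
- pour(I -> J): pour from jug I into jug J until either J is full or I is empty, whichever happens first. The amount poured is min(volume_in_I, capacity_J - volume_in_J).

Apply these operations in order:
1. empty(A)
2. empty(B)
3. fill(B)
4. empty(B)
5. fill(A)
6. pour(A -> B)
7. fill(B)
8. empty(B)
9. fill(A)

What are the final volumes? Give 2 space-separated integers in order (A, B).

Step 1: empty(A) -> (A=0 B=9)
Step 2: empty(B) -> (A=0 B=0)
Step 3: fill(B) -> (A=0 B=9)
Step 4: empty(B) -> (A=0 B=0)
Step 5: fill(A) -> (A=3 B=0)
Step 6: pour(A -> B) -> (A=0 B=3)
Step 7: fill(B) -> (A=0 B=9)
Step 8: empty(B) -> (A=0 B=0)
Step 9: fill(A) -> (A=3 B=0)

Answer: 3 0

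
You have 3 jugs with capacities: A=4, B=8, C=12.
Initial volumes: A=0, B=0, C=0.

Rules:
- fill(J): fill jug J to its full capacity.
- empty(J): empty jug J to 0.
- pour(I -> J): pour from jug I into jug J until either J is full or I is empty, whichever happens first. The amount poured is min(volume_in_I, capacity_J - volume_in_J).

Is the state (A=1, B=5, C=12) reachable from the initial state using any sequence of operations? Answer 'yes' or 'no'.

Answer: no

Derivation:
BFS explored all 24 reachable states.
Reachable set includes: (0,0,0), (0,0,4), (0,0,8), (0,0,12), (0,4,0), (0,4,4), (0,4,8), (0,4,12), (0,8,0), (0,8,4), (0,8,8), (0,8,12) ...
Target (A=1, B=5, C=12) not in reachable set → no.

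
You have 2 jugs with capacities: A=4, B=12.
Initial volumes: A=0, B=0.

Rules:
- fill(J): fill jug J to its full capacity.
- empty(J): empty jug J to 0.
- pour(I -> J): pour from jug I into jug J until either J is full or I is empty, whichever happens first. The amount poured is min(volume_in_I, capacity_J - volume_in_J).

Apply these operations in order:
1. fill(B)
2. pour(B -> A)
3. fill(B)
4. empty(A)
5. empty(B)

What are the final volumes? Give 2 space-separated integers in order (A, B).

Step 1: fill(B) -> (A=0 B=12)
Step 2: pour(B -> A) -> (A=4 B=8)
Step 3: fill(B) -> (A=4 B=12)
Step 4: empty(A) -> (A=0 B=12)
Step 5: empty(B) -> (A=0 B=0)

Answer: 0 0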